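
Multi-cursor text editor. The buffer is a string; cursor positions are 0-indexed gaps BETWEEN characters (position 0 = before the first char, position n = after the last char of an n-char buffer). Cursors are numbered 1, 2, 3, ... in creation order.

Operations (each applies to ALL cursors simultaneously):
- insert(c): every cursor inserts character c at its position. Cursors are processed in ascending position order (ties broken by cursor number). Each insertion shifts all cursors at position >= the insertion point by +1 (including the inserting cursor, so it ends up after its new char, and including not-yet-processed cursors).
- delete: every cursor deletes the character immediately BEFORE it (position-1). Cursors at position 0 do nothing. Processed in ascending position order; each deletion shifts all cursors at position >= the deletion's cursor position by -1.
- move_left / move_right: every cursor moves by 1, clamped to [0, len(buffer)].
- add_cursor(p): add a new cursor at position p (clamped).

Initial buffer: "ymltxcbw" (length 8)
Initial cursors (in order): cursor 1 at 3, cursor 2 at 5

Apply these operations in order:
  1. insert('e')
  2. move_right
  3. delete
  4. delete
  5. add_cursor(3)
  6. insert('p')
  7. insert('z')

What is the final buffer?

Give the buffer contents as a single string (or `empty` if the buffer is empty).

After op 1 (insert('e')): buffer="ymletxecbw" (len 10), cursors c1@4 c2@7, authorship ...1..2...
After op 2 (move_right): buffer="ymletxecbw" (len 10), cursors c1@5 c2@8, authorship ...1..2...
After op 3 (delete): buffer="ymlexebw" (len 8), cursors c1@4 c2@6, authorship ...1.2..
After op 4 (delete): buffer="ymlxbw" (len 6), cursors c1@3 c2@4, authorship ......
After op 5 (add_cursor(3)): buffer="ymlxbw" (len 6), cursors c1@3 c3@3 c2@4, authorship ......
After op 6 (insert('p')): buffer="ymlppxpbw" (len 9), cursors c1@5 c3@5 c2@7, authorship ...13.2..
After op 7 (insert('z')): buffer="ymlppzzxpzbw" (len 12), cursors c1@7 c3@7 c2@10, authorship ...1313.22..

Answer: ymlppzzxpzbw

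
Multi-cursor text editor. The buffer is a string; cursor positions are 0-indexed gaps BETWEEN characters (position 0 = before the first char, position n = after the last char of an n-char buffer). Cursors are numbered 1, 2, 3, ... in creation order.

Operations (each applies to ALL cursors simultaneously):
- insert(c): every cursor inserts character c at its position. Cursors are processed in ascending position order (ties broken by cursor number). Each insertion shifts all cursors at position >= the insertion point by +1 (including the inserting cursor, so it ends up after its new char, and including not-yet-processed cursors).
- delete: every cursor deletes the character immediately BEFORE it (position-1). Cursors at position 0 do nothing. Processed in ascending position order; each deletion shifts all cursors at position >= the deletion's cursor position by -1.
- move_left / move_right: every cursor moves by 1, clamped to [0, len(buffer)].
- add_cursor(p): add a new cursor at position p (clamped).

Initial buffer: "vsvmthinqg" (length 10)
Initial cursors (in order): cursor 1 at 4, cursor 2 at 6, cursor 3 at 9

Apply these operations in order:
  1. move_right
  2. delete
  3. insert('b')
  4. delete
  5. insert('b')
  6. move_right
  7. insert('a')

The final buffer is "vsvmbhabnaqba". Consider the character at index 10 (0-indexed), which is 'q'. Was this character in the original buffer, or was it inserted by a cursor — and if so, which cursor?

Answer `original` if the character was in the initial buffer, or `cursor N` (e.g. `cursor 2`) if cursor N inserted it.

After op 1 (move_right): buffer="vsvmthinqg" (len 10), cursors c1@5 c2@7 c3@10, authorship ..........
After op 2 (delete): buffer="vsvmhnq" (len 7), cursors c1@4 c2@5 c3@7, authorship .......
After op 3 (insert('b')): buffer="vsvmbhbnqb" (len 10), cursors c1@5 c2@7 c3@10, authorship ....1.2..3
After op 4 (delete): buffer="vsvmhnq" (len 7), cursors c1@4 c2@5 c3@7, authorship .......
After op 5 (insert('b')): buffer="vsvmbhbnqb" (len 10), cursors c1@5 c2@7 c3@10, authorship ....1.2..3
After op 6 (move_right): buffer="vsvmbhbnqb" (len 10), cursors c1@6 c2@8 c3@10, authorship ....1.2..3
After op 7 (insert('a')): buffer="vsvmbhabnaqba" (len 13), cursors c1@7 c2@10 c3@13, authorship ....1.12.2.33
Authorship (.=original, N=cursor N): . . . . 1 . 1 2 . 2 . 3 3
Index 10: author = original

Answer: original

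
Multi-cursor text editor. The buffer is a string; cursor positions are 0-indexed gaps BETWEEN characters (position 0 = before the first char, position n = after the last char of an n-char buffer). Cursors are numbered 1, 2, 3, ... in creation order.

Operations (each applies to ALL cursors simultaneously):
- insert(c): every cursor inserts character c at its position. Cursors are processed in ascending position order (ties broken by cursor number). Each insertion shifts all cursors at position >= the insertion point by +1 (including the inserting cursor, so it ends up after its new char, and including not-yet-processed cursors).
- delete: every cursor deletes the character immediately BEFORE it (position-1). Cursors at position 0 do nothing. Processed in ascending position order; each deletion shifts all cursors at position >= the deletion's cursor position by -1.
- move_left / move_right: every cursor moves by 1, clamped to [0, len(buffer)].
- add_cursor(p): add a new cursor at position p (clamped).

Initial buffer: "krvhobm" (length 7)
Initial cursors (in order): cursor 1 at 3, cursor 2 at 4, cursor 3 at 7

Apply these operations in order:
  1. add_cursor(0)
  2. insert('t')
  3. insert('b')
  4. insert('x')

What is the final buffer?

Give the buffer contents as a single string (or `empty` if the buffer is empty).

Answer: tbxkrvtbxhtbxobmtbx

Derivation:
After op 1 (add_cursor(0)): buffer="krvhobm" (len 7), cursors c4@0 c1@3 c2@4 c3@7, authorship .......
After op 2 (insert('t')): buffer="tkrvthtobmt" (len 11), cursors c4@1 c1@5 c2@7 c3@11, authorship 4...1.2...3
After op 3 (insert('b')): buffer="tbkrvtbhtbobmtb" (len 15), cursors c4@2 c1@7 c2@10 c3@15, authorship 44...11.22...33
After op 4 (insert('x')): buffer="tbxkrvtbxhtbxobmtbx" (len 19), cursors c4@3 c1@9 c2@13 c3@19, authorship 444...111.222...333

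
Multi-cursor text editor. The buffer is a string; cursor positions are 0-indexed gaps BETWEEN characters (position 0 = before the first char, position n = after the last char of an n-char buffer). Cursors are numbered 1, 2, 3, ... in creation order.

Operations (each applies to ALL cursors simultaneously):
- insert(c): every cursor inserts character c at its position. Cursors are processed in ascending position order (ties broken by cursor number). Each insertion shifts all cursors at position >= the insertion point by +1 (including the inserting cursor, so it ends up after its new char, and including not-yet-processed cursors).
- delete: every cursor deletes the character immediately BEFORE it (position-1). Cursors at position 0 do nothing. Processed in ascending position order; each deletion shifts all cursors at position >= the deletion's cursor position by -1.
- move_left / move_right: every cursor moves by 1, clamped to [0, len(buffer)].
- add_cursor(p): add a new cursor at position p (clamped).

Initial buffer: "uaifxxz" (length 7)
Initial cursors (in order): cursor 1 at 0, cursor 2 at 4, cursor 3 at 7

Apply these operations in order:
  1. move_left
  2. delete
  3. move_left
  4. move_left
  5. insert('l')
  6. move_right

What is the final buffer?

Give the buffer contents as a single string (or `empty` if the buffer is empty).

Answer: llualfxz

Derivation:
After op 1 (move_left): buffer="uaifxxz" (len 7), cursors c1@0 c2@3 c3@6, authorship .......
After op 2 (delete): buffer="uafxz" (len 5), cursors c1@0 c2@2 c3@4, authorship .....
After op 3 (move_left): buffer="uafxz" (len 5), cursors c1@0 c2@1 c3@3, authorship .....
After op 4 (move_left): buffer="uafxz" (len 5), cursors c1@0 c2@0 c3@2, authorship .....
After op 5 (insert('l')): buffer="llualfxz" (len 8), cursors c1@2 c2@2 c3@5, authorship 12..3...
After op 6 (move_right): buffer="llualfxz" (len 8), cursors c1@3 c2@3 c3@6, authorship 12..3...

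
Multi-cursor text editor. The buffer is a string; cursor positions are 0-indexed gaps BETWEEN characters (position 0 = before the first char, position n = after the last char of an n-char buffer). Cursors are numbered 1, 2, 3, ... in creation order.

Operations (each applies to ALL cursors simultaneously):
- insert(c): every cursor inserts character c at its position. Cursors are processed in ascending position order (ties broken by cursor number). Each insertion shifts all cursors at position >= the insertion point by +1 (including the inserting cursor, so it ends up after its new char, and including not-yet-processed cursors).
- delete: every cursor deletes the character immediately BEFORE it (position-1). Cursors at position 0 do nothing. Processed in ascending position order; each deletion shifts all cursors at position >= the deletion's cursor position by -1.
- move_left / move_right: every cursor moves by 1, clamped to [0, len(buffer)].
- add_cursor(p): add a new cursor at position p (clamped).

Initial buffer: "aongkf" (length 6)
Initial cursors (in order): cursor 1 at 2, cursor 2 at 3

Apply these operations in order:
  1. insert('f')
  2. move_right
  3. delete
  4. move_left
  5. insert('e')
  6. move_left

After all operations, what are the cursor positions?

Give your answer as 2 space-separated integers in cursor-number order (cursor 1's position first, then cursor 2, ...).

Answer: 2 4

Derivation:
After op 1 (insert('f')): buffer="aofnfgkf" (len 8), cursors c1@3 c2@5, authorship ..1.2...
After op 2 (move_right): buffer="aofnfgkf" (len 8), cursors c1@4 c2@6, authorship ..1.2...
After op 3 (delete): buffer="aoffkf" (len 6), cursors c1@3 c2@4, authorship ..12..
After op 4 (move_left): buffer="aoffkf" (len 6), cursors c1@2 c2@3, authorship ..12..
After op 5 (insert('e')): buffer="aoefefkf" (len 8), cursors c1@3 c2@5, authorship ..1122..
After op 6 (move_left): buffer="aoefefkf" (len 8), cursors c1@2 c2@4, authorship ..1122..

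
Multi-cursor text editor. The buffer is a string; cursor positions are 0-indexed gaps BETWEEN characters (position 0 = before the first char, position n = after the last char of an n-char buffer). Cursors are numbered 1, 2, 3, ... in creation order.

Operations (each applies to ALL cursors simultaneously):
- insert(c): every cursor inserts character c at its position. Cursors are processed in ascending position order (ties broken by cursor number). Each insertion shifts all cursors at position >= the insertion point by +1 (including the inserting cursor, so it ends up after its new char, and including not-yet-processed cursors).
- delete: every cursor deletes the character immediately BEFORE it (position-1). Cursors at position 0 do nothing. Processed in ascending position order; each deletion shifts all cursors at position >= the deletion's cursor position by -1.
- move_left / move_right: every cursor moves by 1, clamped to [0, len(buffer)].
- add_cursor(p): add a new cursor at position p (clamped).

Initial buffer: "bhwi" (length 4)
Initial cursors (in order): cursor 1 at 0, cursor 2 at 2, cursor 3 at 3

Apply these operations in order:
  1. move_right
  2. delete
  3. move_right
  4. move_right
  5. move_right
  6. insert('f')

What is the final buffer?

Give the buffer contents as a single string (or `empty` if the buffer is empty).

Answer: hfff

Derivation:
After op 1 (move_right): buffer="bhwi" (len 4), cursors c1@1 c2@3 c3@4, authorship ....
After op 2 (delete): buffer="h" (len 1), cursors c1@0 c2@1 c3@1, authorship .
After op 3 (move_right): buffer="h" (len 1), cursors c1@1 c2@1 c3@1, authorship .
After op 4 (move_right): buffer="h" (len 1), cursors c1@1 c2@1 c3@1, authorship .
After op 5 (move_right): buffer="h" (len 1), cursors c1@1 c2@1 c3@1, authorship .
After op 6 (insert('f')): buffer="hfff" (len 4), cursors c1@4 c2@4 c3@4, authorship .123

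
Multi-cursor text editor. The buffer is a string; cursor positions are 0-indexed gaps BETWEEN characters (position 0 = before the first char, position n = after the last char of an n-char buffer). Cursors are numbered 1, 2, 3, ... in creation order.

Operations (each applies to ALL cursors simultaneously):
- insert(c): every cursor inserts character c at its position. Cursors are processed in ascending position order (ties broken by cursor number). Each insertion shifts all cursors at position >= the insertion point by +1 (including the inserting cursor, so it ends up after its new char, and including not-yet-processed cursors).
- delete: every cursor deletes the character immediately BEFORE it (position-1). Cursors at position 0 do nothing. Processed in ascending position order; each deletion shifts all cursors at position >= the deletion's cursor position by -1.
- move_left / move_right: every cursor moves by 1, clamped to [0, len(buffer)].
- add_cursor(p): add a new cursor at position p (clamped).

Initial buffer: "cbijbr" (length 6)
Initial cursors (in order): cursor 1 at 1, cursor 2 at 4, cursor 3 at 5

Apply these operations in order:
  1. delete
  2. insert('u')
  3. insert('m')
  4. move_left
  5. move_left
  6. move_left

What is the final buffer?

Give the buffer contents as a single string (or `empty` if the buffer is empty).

After op 1 (delete): buffer="bir" (len 3), cursors c1@0 c2@2 c3@2, authorship ...
After op 2 (insert('u')): buffer="ubiuur" (len 6), cursors c1@1 c2@5 c3@5, authorship 1..23.
After op 3 (insert('m')): buffer="umbiuummr" (len 9), cursors c1@2 c2@8 c3@8, authorship 11..2323.
After op 4 (move_left): buffer="umbiuummr" (len 9), cursors c1@1 c2@7 c3@7, authorship 11..2323.
After op 5 (move_left): buffer="umbiuummr" (len 9), cursors c1@0 c2@6 c3@6, authorship 11..2323.
After op 6 (move_left): buffer="umbiuummr" (len 9), cursors c1@0 c2@5 c3@5, authorship 11..2323.

Answer: umbiuummr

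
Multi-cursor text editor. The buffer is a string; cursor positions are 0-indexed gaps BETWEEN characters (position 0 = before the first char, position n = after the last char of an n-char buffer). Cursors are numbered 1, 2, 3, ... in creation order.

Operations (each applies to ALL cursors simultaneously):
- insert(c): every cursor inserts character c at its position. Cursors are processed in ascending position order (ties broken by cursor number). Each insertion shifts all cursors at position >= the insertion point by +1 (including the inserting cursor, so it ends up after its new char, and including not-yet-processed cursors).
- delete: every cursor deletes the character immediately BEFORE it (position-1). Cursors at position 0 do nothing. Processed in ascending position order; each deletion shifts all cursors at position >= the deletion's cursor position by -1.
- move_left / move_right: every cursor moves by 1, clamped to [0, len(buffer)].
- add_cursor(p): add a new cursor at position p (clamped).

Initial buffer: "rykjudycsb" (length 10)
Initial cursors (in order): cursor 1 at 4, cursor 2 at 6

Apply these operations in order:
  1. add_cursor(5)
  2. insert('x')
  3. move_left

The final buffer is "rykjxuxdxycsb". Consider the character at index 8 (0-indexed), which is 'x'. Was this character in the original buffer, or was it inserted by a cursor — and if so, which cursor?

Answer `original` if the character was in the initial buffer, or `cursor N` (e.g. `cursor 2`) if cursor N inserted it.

After op 1 (add_cursor(5)): buffer="rykjudycsb" (len 10), cursors c1@4 c3@5 c2@6, authorship ..........
After op 2 (insert('x')): buffer="rykjxuxdxycsb" (len 13), cursors c1@5 c3@7 c2@9, authorship ....1.3.2....
After op 3 (move_left): buffer="rykjxuxdxycsb" (len 13), cursors c1@4 c3@6 c2@8, authorship ....1.3.2....
Authorship (.=original, N=cursor N): . . . . 1 . 3 . 2 . . . .
Index 8: author = 2

Answer: cursor 2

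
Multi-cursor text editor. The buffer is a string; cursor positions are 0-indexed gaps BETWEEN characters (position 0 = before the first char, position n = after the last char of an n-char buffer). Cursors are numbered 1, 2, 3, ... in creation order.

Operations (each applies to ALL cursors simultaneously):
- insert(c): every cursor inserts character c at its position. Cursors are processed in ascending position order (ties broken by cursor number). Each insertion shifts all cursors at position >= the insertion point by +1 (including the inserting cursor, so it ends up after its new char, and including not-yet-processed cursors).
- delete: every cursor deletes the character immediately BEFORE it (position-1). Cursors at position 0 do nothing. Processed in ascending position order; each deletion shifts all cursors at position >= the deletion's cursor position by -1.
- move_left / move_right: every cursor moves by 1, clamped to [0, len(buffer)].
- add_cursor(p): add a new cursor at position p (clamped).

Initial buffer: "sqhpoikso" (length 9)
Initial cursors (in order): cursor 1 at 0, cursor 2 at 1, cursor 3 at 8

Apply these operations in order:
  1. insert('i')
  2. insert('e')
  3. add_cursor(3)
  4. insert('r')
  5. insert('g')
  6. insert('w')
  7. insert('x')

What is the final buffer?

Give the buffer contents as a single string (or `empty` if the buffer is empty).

After op 1 (insert('i')): buffer="isiqhpoiksio" (len 12), cursors c1@1 c2@3 c3@11, authorship 1.2.......3.
After op 2 (insert('e')): buffer="iesieqhpoiksieo" (len 15), cursors c1@2 c2@5 c3@14, authorship 11.22.......33.
After op 3 (add_cursor(3)): buffer="iesieqhpoiksieo" (len 15), cursors c1@2 c4@3 c2@5 c3@14, authorship 11.22.......33.
After op 4 (insert('r')): buffer="iersrierqhpoiksiero" (len 19), cursors c1@3 c4@5 c2@8 c3@18, authorship 111.4222.......333.
After op 5 (insert('g')): buffer="iergsrgiergqhpoiksiergo" (len 23), cursors c1@4 c4@7 c2@11 c3@22, authorship 1111.442222.......3333.
After op 6 (insert('w')): buffer="iergwsrgwiergwqhpoiksiergwo" (len 27), cursors c1@5 c4@9 c2@14 c3@26, authorship 11111.44422222.......33333.
After op 7 (insert('x')): buffer="iergwxsrgwxiergwxqhpoiksiergwxo" (len 31), cursors c1@6 c4@11 c2@17 c3@30, authorship 111111.4444222222.......333333.

Answer: iergwxsrgwxiergwxqhpoiksiergwxo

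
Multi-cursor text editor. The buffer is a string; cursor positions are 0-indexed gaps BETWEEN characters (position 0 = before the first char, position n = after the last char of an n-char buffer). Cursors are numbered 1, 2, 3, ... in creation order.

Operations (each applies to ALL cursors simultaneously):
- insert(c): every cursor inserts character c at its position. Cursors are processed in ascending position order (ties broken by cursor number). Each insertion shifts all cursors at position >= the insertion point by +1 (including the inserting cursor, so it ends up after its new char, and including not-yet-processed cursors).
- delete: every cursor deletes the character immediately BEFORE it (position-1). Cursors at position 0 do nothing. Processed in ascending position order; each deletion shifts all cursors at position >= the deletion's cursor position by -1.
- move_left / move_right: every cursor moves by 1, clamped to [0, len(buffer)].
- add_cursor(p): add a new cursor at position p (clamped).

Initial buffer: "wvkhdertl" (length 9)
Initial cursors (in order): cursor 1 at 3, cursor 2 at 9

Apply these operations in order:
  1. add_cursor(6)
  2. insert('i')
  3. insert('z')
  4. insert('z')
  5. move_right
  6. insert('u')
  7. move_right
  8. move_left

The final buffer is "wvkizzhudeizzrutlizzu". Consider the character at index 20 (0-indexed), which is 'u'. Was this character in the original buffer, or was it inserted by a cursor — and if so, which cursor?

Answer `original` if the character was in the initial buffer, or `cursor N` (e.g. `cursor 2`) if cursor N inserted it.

After op 1 (add_cursor(6)): buffer="wvkhdertl" (len 9), cursors c1@3 c3@6 c2@9, authorship .........
After op 2 (insert('i')): buffer="wvkihdeirtli" (len 12), cursors c1@4 c3@8 c2@12, authorship ...1...3...2
After op 3 (insert('z')): buffer="wvkizhdeizrtliz" (len 15), cursors c1@5 c3@10 c2@15, authorship ...11...33...22
After op 4 (insert('z')): buffer="wvkizzhdeizzrtlizz" (len 18), cursors c1@6 c3@12 c2@18, authorship ...111...333...222
After op 5 (move_right): buffer="wvkizzhdeizzrtlizz" (len 18), cursors c1@7 c3@13 c2@18, authorship ...111...333...222
After op 6 (insert('u')): buffer="wvkizzhudeizzrutlizzu" (len 21), cursors c1@8 c3@15 c2@21, authorship ...111.1..333.3..2222
After op 7 (move_right): buffer="wvkizzhudeizzrutlizzu" (len 21), cursors c1@9 c3@16 c2@21, authorship ...111.1..333.3..2222
After op 8 (move_left): buffer="wvkizzhudeizzrutlizzu" (len 21), cursors c1@8 c3@15 c2@20, authorship ...111.1..333.3..2222
Authorship (.=original, N=cursor N): . . . 1 1 1 . 1 . . 3 3 3 . 3 . . 2 2 2 2
Index 20: author = 2

Answer: cursor 2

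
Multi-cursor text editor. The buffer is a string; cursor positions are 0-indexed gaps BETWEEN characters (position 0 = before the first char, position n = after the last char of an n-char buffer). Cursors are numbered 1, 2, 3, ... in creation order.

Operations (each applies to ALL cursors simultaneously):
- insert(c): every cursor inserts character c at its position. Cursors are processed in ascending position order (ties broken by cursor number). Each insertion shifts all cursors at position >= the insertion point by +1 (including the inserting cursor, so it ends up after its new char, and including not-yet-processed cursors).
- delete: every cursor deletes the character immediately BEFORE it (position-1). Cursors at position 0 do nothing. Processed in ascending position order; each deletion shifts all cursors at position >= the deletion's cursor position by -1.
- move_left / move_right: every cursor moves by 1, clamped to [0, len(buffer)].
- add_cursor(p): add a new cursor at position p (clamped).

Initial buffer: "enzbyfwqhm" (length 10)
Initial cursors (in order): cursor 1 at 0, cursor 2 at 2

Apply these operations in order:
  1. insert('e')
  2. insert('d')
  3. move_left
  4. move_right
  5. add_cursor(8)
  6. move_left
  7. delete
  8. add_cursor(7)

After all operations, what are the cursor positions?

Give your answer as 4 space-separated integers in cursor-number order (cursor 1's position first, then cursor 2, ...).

Answer: 0 3 4 7

Derivation:
After op 1 (insert('e')): buffer="eenezbyfwqhm" (len 12), cursors c1@1 c2@4, authorship 1..2........
After op 2 (insert('d')): buffer="edenedzbyfwqhm" (len 14), cursors c1@2 c2@6, authorship 11..22........
After op 3 (move_left): buffer="edenedzbyfwqhm" (len 14), cursors c1@1 c2@5, authorship 11..22........
After op 4 (move_right): buffer="edenedzbyfwqhm" (len 14), cursors c1@2 c2@6, authorship 11..22........
After op 5 (add_cursor(8)): buffer="edenedzbyfwqhm" (len 14), cursors c1@2 c2@6 c3@8, authorship 11..22........
After op 6 (move_left): buffer="edenedzbyfwqhm" (len 14), cursors c1@1 c2@5 c3@7, authorship 11..22........
After op 7 (delete): buffer="dendbyfwqhm" (len 11), cursors c1@0 c2@3 c3@4, authorship 1..2.......
After op 8 (add_cursor(7)): buffer="dendbyfwqhm" (len 11), cursors c1@0 c2@3 c3@4 c4@7, authorship 1..2.......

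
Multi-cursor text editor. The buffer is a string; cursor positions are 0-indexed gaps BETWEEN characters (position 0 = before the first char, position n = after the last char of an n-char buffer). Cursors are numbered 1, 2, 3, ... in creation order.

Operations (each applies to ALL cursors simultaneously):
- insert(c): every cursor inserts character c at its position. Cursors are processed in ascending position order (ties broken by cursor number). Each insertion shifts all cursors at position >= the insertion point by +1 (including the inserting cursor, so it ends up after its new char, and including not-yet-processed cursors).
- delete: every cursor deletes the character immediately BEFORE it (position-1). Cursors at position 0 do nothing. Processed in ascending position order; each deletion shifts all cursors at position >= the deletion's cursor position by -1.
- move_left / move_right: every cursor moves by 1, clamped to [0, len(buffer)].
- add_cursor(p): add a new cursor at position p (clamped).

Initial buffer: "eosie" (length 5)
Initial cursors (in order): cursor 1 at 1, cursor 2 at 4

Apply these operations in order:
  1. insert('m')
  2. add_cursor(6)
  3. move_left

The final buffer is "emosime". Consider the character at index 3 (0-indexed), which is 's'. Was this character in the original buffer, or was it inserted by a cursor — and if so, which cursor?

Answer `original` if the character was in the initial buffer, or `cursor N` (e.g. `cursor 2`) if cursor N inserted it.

Answer: original

Derivation:
After op 1 (insert('m')): buffer="emosime" (len 7), cursors c1@2 c2@6, authorship .1...2.
After op 2 (add_cursor(6)): buffer="emosime" (len 7), cursors c1@2 c2@6 c3@6, authorship .1...2.
After op 3 (move_left): buffer="emosime" (len 7), cursors c1@1 c2@5 c3@5, authorship .1...2.
Authorship (.=original, N=cursor N): . 1 . . . 2 .
Index 3: author = original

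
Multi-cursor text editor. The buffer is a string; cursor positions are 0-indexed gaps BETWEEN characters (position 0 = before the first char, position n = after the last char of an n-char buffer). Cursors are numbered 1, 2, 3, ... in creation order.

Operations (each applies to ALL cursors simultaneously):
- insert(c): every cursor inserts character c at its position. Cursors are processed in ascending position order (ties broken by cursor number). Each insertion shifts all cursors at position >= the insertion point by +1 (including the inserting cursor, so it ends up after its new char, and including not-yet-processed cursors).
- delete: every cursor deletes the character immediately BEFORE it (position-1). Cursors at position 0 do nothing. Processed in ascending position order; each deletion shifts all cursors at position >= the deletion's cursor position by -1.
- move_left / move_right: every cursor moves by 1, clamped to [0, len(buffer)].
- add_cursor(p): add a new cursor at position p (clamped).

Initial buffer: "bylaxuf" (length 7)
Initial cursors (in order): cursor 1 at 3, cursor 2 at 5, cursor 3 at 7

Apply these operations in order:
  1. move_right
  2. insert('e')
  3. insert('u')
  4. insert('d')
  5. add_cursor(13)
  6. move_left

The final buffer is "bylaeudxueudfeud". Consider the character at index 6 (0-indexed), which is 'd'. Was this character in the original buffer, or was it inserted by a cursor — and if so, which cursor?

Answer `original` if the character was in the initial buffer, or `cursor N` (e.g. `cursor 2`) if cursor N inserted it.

Answer: cursor 1

Derivation:
After op 1 (move_right): buffer="bylaxuf" (len 7), cursors c1@4 c2@6 c3@7, authorship .......
After op 2 (insert('e')): buffer="bylaexuefe" (len 10), cursors c1@5 c2@8 c3@10, authorship ....1..2.3
After op 3 (insert('u')): buffer="bylaeuxueufeu" (len 13), cursors c1@6 c2@10 c3@13, authorship ....11..22.33
After op 4 (insert('d')): buffer="bylaeudxueudfeud" (len 16), cursors c1@7 c2@12 c3@16, authorship ....111..222.333
After op 5 (add_cursor(13)): buffer="bylaeudxueudfeud" (len 16), cursors c1@7 c2@12 c4@13 c3@16, authorship ....111..222.333
After op 6 (move_left): buffer="bylaeudxueudfeud" (len 16), cursors c1@6 c2@11 c4@12 c3@15, authorship ....111..222.333
Authorship (.=original, N=cursor N): . . . . 1 1 1 . . 2 2 2 . 3 3 3
Index 6: author = 1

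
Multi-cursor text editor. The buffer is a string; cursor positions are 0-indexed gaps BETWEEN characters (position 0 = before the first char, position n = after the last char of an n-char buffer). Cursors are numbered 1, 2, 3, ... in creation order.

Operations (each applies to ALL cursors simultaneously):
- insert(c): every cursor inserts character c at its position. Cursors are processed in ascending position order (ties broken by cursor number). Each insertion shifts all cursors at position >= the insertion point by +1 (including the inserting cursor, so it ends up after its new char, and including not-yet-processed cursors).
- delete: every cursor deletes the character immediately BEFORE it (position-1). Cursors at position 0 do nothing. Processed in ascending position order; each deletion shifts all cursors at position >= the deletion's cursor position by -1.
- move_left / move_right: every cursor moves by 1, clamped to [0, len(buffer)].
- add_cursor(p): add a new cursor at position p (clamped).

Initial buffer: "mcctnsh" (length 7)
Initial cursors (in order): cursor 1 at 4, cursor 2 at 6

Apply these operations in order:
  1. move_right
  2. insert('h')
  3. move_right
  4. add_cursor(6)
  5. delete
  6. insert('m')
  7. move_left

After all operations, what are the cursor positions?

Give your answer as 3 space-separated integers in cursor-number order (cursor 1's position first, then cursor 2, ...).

After op 1 (move_right): buffer="mcctnsh" (len 7), cursors c1@5 c2@7, authorship .......
After op 2 (insert('h')): buffer="mcctnhshh" (len 9), cursors c1@6 c2@9, authorship .....1..2
After op 3 (move_right): buffer="mcctnhshh" (len 9), cursors c1@7 c2@9, authorship .....1..2
After op 4 (add_cursor(6)): buffer="mcctnhshh" (len 9), cursors c3@6 c1@7 c2@9, authorship .....1..2
After op 5 (delete): buffer="mcctnh" (len 6), cursors c1@5 c3@5 c2@6, authorship ......
After op 6 (insert('m')): buffer="mcctnmmhm" (len 9), cursors c1@7 c3@7 c2@9, authorship .....13.2
After op 7 (move_left): buffer="mcctnmmhm" (len 9), cursors c1@6 c3@6 c2@8, authorship .....13.2

Answer: 6 8 6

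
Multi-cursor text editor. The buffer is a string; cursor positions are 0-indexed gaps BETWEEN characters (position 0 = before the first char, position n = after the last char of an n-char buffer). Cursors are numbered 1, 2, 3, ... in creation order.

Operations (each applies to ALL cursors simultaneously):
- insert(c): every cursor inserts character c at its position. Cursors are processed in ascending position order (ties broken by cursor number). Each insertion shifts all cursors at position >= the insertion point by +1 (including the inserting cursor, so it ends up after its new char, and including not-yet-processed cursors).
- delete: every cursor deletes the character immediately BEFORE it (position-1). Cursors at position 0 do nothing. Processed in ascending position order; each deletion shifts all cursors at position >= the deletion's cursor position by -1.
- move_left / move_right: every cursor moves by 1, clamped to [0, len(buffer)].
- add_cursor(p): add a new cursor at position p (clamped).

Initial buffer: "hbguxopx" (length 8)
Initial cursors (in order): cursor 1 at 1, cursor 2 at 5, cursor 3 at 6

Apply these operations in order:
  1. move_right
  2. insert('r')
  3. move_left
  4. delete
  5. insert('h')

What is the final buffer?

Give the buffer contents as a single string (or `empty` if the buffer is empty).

After op 1 (move_right): buffer="hbguxopx" (len 8), cursors c1@2 c2@6 c3@7, authorship ........
After op 2 (insert('r')): buffer="hbrguxorprx" (len 11), cursors c1@3 c2@8 c3@10, authorship ..1....2.3.
After op 3 (move_left): buffer="hbrguxorprx" (len 11), cursors c1@2 c2@7 c3@9, authorship ..1....2.3.
After op 4 (delete): buffer="hrguxrrx" (len 8), cursors c1@1 c2@5 c3@6, authorship .1...23.
After op 5 (insert('h')): buffer="hhrguxhrhrx" (len 11), cursors c1@2 c2@7 c3@9, authorship .11...2233.

Answer: hhrguxhrhrx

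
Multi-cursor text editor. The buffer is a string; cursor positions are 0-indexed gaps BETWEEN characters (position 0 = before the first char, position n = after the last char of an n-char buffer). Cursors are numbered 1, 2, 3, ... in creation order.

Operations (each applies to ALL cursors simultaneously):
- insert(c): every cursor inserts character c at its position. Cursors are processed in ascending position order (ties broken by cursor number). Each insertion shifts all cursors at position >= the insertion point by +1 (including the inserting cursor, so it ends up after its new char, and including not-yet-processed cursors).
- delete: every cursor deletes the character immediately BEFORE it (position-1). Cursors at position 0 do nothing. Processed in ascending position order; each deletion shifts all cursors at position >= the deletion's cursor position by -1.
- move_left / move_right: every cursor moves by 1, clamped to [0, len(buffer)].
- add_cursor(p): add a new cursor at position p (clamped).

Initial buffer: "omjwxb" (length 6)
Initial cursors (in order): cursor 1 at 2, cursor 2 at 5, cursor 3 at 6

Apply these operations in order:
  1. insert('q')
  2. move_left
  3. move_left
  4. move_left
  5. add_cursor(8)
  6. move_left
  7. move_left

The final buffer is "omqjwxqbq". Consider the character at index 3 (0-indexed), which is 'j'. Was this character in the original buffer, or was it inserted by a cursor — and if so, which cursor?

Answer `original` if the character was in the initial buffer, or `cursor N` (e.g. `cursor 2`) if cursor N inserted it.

After op 1 (insert('q')): buffer="omqjwxqbq" (len 9), cursors c1@3 c2@7 c3@9, authorship ..1...2.3
After op 2 (move_left): buffer="omqjwxqbq" (len 9), cursors c1@2 c2@6 c3@8, authorship ..1...2.3
After op 3 (move_left): buffer="omqjwxqbq" (len 9), cursors c1@1 c2@5 c3@7, authorship ..1...2.3
After op 4 (move_left): buffer="omqjwxqbq" (len 9), cursors c1@0 c2@4 c3@6, authorship ..1...2.3
After op 5 (add_cursor(8)): buffer="omqjwxqbq" (len 9), cursors c1@0 c2@4 c3@6 c4@8, authorship ..1...2.3
After op 6 (move_left): buffer="omqjwxqbq" (len 9), cursors c1@0 c2@3 c3@5 c4@7, authorship ..1...2.3
After op 7 (move_left): buffer="omqjwxqbq" (len 9), cursors c1@0 c2@2 c3@4 c4@6, authorship ..1...2.3
Authorship (.=original, N=cursor N): . . 1 . . . 2 . 3
Index 3: author = original

Answer: original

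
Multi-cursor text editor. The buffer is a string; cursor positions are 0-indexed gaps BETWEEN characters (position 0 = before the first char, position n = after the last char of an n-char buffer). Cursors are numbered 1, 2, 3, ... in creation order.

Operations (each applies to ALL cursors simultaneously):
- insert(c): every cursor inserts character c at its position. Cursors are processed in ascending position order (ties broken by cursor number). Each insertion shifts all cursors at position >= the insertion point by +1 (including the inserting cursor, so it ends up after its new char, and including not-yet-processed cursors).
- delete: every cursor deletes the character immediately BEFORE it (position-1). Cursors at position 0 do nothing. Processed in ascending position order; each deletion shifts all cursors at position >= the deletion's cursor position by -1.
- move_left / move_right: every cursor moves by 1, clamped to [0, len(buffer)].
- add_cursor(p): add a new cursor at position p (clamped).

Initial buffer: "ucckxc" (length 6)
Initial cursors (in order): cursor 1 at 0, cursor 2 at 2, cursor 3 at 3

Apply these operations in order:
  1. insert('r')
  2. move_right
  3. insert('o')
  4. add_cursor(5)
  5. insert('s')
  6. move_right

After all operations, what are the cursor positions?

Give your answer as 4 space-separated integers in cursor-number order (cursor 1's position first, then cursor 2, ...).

Answer: 5 11 15 8

Derivation:
After op 1 (insert('r')): buffer="rucrcrkxc" (len 9), cursors c1@1 c2@4 c3@6, authorship 1..2.3...
After op 2 (move_right): buffer="rucrcrkxc" (len 9), cursors c1@2 c2@5 c3@7, authorship 1..2.3...
After op 3 (insert('o')): buffer="ruocrcorkoxc" (len 12), cursors c1@3 c2@7 c3@10, authorship 1.1.2.23.3..
After op 4 (add_cursor(5)): buffer="ruocrcorkoxc" (len 12), cursors c1@3 c4@5 c2@7 c3@10, authorship 1.1.2.23.3..
After op 5 (insert('s')): buffer="ruoscrscosrkosxc" (len 16), cursors c1@4 c4@7 c2@10 c3@14, authorship 1.11.24.223.33..
After op 6 (move_right): buffer="ruoscrscosrkosxc" (len 16), cursors c1@5 c4@8 c2@11 c3@15, authorship 1.11.24.223.33..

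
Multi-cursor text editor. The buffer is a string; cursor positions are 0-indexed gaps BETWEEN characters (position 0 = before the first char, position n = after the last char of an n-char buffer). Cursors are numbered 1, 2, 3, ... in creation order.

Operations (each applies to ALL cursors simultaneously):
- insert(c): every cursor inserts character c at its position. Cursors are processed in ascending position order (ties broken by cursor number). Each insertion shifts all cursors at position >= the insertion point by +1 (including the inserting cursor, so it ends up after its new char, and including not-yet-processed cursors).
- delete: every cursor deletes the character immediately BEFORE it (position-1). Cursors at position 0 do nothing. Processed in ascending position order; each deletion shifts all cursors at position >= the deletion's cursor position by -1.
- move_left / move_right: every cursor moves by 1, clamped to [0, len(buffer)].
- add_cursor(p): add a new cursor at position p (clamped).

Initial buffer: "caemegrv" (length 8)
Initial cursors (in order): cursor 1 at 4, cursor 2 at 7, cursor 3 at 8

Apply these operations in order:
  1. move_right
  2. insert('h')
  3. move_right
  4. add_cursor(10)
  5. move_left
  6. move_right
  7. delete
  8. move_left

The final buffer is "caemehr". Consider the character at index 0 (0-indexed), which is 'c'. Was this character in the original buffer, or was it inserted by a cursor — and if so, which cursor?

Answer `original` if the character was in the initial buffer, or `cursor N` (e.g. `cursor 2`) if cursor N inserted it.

After op 1 (move_right): buffer="caemegrv" (len 8), cursors c1@5 c2@8 c3@8, authorship ........
After op 2 (insert('h')): buffer="caemehgrvhh" (len 11), cursors c1@6 c2@11 c3@11, authorship .....1...23
After op 3 (move_right): buffer="caemehgrvhh" (len 11), cursors c1@7 c2@11 c3@11, authorship .....1...23
After op 4 (add_cursor(10)): buffer="caemehgrvhh" (len 11), cursors c1@7 c4@10 c2@11 c3@11, authorship .....1...23
After op 5 (move_left): buffer="caemehgrvhh" (len 11), cursors c1@6 c4@9 c2@10 c3@10, authorship .....1...23
After op 6 (move_right): buffer="caemehgrvhh" (len 11), cursors c1@7 c4@10 c2@11 c3@11, authorship .....1...23
After op 7 (delete): buffer="caemehr" (len 7), cursors c1@6 c2@7 c3@7 c4@7, authorship .....1.
After op 8 (move_left): buffer="caemehr" (len 7), cursors c1@5 c2@6 c3@6 c4@6, authorship .....1.
Authorship (.=original, N=cursor N): . . . . . 1 .
Index 0: author = original

Answer: original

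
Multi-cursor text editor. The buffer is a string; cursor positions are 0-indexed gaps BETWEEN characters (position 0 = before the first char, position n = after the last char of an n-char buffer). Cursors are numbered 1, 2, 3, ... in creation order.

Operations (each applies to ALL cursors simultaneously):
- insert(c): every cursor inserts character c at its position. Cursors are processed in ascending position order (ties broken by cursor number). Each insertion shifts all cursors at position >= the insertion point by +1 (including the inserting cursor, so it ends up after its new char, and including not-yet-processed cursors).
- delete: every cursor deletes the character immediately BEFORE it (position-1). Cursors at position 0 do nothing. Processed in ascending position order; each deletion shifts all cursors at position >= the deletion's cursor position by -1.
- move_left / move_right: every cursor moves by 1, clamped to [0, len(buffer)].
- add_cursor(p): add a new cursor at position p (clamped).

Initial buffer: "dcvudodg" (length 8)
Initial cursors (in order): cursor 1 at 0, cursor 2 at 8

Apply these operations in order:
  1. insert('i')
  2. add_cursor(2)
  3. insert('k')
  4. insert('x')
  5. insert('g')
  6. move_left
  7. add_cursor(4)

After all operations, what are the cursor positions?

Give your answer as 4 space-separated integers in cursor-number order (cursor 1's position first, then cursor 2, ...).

After op 1 (insert('i')): buffer="idcvudodgi" (len 10), cursors c1@1 c2@10, authorship 1........2
After op 2 (add_cursor(2)): buffer="idcvudodgi" (len 10), cursors c1@1 c3@2 c2@10, authorship 1........2
After op 3 (insert('k')): buffer="ikdkcvudodgik" (len 13), cursors c1@2 c3@4 c2@13, authorship 11.3.......22
After op 4 (insert('x')): buffer="ikxdkxcvudodgikx" (len 16), cursors c1@3 c3@6 c2@16, authorship 111.33.......222
After op 5 (insert('g')): buffer="ikxgdkxgcvudodgikxg" (len 19), cursors c1@4 c3@8 c2@19, authorship 1111.333.......2222
After op 6 (move_left): buffer="ikxgdkxgcvudodgikxg" (len 19), cursors c1@3 c3@7 c2@18, authorship 1111.333.......2222
After op 7 (add_cursor(4)): buffer="ikxgdkxgcvudodgikxg" (len 19), cursors c1@3 c4@4 c3@7 c2@18, authorship 1111.333.......2222

Answer: 3 18 7 4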